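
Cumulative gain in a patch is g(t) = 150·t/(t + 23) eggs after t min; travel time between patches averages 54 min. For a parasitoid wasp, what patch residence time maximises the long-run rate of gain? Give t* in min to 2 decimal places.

35.24 min

By the marginal value theorem, leave when the instantaneous gain rate g'(t) equals the habitat-wide average g(t)/(T + t).
g'(t) = 150·23/(t + 23)². Setting 150·23/(t+23)² = 150t/[(t+23)(54+t)] gives 23(54+t) = t(t+23), so t² = 23×54 = 1242.
t* = √1242 = 35.24 min.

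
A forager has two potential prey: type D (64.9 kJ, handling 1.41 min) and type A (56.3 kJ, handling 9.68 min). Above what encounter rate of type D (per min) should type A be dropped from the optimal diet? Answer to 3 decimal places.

0.103 per min

Drop type A once their profitability E₂/h₂ falls below the rate achievable on type D alone: E₂/h₂ = λE₁/(1 + λh₁).
Solve for λ: λE₁h₂ = E₂(1 + λh₁) → λ(E₁h₂ − E₂h₁) = E₂ → λ = E₂/(E₁h₂ − E₂h₁).
λ = 56.3/(64.9×9.68 − 56.3×1.41) = 56.3/548.8 = 0.1026 per min.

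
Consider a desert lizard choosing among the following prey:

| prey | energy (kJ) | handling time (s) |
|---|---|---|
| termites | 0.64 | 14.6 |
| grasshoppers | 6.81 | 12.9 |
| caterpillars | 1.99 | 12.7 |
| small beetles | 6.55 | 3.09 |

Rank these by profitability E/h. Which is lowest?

Profitability E/h (kJ/s): termites = 0.64/14.6 = 0.0438, grasshoppers = 6.81/12.9 = 0.528, caterpillars = 1.99/12.7 = 0.157, small beetles = 6.55/3.09 = 2.12.
Ranked: small beetles > grasshoppers > caterpillars > termites.

termites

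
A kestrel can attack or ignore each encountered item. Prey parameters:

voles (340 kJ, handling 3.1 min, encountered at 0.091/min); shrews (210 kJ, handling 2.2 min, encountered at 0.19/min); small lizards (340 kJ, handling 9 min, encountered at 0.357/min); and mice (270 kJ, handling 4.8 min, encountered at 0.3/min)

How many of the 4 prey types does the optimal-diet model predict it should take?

E/h in descending order: voles 110, shrews 95.5, mice 56.2, small lizards 37.8 kJ/min. The optimal diet is the largest prefix of this list for which every included type satisfies E_i/h_i > R on the types above it.
Rate on top 1: 24.13. shrews: 95.5 > 24.13 → include.
Rate on top 2: 41.67. mice: 56.2 > 41.67 → include.
Rate on top 3: 48.36. small lizards: 37.8 < 48.36 → exclude; stop.
Optimal diet: voles, shrews, mice — 3 of 4 types.

3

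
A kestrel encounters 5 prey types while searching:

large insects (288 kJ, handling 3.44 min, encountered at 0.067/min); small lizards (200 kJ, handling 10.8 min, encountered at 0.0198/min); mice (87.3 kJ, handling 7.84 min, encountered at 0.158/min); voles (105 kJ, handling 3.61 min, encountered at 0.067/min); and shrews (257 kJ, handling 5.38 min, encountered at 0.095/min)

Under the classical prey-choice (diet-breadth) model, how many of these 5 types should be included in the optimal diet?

3

Profitabilities (E/h, kJ/min): large insects 83.7, shrews 47.8, voles 29.1, small lizards 18.5, mice 11.1. Add prey in this order while the next type's profitability exceeds the intake rate on those already taken.
Rate on top 1: 15.68. shrews: 47.8 > 15.68 → include.
Rate on top 2: 25.1. voles: 29.1 > 25.1 → include.
Rate on top 3: 25.58. small lizards: 18.5 < 25.58 → exclude; stop.
Optimal diet: large insects, shrews, voles — 3 of 5 types.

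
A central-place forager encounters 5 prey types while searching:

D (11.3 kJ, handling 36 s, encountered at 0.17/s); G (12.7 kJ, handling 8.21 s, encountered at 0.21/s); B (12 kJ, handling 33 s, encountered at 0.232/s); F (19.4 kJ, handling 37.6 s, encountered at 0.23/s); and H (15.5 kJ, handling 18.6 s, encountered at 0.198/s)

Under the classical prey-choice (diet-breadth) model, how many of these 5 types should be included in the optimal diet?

1

Rank by E/h (kJ/s): G 1.55, H 0.833, F 0.516, B 0.364, D 0.314. Include each in turn until the next type's E/h falls below the running intake rate.
Rate on top 1: 0.979. H: 0.833 < 0.979 → exclude; stop.
Optimal diet: G — 1 of 5 types.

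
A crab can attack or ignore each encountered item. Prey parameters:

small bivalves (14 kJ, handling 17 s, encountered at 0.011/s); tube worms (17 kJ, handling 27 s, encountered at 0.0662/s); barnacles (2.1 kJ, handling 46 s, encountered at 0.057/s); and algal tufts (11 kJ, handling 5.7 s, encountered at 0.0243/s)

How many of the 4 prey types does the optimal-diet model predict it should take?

3

Profitabilities (E/h, kJ/s): algal tufts 1.93, small bivalves 0.824, tube worms 0.63, barnacles 0.0457. Add prey in this order while the next type's profitability exceeds the intake rate on those already taken.
Rate on top 1: 0.2348. small bivalves: 0.824 > 0.2348 → include.
Rate on top 2: 0.3178. tube worms: 0.63 > 0.3178 → include.
Rate on top 3: 0.4969. barnacles: 0.0457 < 0.4969 → exclude; stop.
Optimal diet: algal tufts, small bivalves, tube worms — 3 of 4 types.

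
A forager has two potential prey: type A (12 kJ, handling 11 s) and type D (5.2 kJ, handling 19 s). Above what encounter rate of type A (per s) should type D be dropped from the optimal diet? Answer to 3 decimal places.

0.030 per s

The zero-one rule: include type D iff E₂/h₂ > λE₁/(1+λh₁). Equality gives the switch point.
λE₁h₂ = E₂ + λE₂h₁ ⇒ λ = E₂/(E₁h₂ − E₂h₁) = 5.2/(228 − 57.2) = 0.03044 per s.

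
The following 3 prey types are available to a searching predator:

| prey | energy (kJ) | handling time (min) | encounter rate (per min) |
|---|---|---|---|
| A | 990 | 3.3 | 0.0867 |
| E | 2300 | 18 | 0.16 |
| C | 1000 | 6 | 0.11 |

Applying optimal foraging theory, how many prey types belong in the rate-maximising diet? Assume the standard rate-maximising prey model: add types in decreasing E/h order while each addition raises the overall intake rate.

3

Rank by E/h (kJ/min): A 300, C 167, E 128. Include each in turn until the next type's E/h falls below the running intake rate.
Rate on top 1: 66.74. C: 167 > 66.74 → include.
Rate on top 2: 100.6. E: 128 > 100.6 → include.
Optimal diet: A, C, E — 3 of 3 types.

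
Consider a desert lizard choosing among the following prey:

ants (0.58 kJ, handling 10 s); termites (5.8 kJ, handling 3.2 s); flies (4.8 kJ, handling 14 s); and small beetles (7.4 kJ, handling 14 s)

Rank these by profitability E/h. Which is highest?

In descending order of E/h:
termites: 5.8/3.2 = 1.81 kJ/s
small beetles: 7.4/14 = 0.529 kJ/s
flies: 4.8/14 = 0.343 kJ/s
ants: 0.58/10 = 0.058 kJ/s

termites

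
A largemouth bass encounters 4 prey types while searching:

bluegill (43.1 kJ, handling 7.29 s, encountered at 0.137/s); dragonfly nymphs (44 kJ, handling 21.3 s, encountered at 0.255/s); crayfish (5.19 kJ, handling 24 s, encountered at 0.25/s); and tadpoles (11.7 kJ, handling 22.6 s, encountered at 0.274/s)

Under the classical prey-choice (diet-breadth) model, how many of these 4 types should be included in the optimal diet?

1

Profitabilities (E/h, kJ/s): bluegill 5.91, dragonfly nymphs 2.07, tadpoles 0.518, crayfish 0.216. Add prey in this order while the next type's profitability exceeds the intake rate on those already taken.
Rate on top 1: 2.954. dragonfly nymphs: 2.07 < 2.954 → exclude; stop.
Optimal diet: bluegill — 1 of 4 types.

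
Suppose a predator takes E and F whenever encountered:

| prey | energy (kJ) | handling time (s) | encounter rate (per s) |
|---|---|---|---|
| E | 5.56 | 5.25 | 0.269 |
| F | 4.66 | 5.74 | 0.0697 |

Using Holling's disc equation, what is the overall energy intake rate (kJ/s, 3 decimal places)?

0.647 kJ/s

R = (0.269×5.56 + 0.0697×4.66) / (1 + 0.269×5.25 + 0.0697×5.74) = 1.82/2.812 = 0.6473 kJ/s.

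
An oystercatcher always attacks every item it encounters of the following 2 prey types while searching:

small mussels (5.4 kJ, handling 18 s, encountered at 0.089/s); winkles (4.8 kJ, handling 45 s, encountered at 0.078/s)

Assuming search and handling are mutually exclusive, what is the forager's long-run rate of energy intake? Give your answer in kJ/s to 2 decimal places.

0.14 kJ/s

R = Σλ_iE_i / (1 + Σλ_ih_i)
Numerator: 0.089×5.4 + 0.078×4.8 = 0.855
Denominator: 1 + 0.089×18 + 0.078×45 = 6.112
R = 0.855/6.112 = 0.1399 kJ/s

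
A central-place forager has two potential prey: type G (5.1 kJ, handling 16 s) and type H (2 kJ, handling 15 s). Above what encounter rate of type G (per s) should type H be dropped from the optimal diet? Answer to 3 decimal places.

0.045 per s

The zero-one rule: include type H iff E₂/h₂ > λE₁/(1+λh₁). Equality gives the switch point.
λE₁h₂ = E₂ + λE₂h₁ ⇒ λ = E₂/(E₁h₂ − E₂h₁) = 2/(76.5 − 32) = 0.04494 per s.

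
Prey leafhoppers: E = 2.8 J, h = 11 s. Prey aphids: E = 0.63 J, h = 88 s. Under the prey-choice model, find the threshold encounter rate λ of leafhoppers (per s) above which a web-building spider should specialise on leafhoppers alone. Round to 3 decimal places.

0.003 per s

The zero-one rule: include aphids iff E₂/h₂ > λE₁/(1+λh₁). Equality gives the switch point.
λE₁h₂ = E₂ + λE₂h₁ ⇒ λ = E₂/(E₁h₂ − E₂h₁) = 0.63/(246.4 − 6.93) = 0.002631 per s.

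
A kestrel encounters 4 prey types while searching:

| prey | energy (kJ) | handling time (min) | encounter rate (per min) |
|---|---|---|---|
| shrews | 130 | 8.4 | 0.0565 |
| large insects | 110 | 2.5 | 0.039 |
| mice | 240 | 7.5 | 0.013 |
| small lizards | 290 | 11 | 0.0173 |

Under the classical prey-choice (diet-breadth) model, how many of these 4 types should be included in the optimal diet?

Rank by E/h (kJ/min): large insects 44, mice 32, small lizards 26.4, shrews 15.5. Include each in turn until the next type's E/h falls below the running intake rate.
Rate on top 1: 3.909. mice: 32 > 3.909 → include.
Rate on top 2: 6.201. small lizards: 26.4 > 6.201 → include.
Rate on top 3: 8.971. shrews: 15.5 > 8.971 → include.
Optimal diet: large insects, mice, small lizards, shrews — 4 of 4 types.

4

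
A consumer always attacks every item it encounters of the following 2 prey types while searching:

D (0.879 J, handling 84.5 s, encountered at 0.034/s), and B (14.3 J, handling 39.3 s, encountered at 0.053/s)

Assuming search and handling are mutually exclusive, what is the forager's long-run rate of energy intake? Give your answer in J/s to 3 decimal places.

Energy encountered per unit search time: 0.034×0.879 + 0.053×14.3 = 0.7878 J/s.
Handling time per unit search time: 0.034×84.5 + 0.053×39.3 = 4.956.
Rate = 0.7878/(1 + 4.956) = 0.1323 J/s.

0.132 J/s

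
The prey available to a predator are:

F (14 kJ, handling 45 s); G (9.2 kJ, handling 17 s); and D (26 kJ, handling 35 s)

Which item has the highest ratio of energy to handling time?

D

Profitability E/h (kJ/s): F = 14/45 = 0.311, G = 9.2/17 = 0.541, D = 26/35 = 0.743.
Ranked: D > G > F.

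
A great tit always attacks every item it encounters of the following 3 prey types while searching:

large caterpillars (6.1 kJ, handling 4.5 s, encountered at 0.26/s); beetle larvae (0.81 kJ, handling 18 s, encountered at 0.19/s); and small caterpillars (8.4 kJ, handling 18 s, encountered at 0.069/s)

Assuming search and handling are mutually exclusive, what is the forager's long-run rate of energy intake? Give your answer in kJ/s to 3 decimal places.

0.340 kJ/s

R = Σλ_iE_i / (1 + Σλ_ih_i)
Numerator: 0.26×6.1 + 0.19×0.81 + 0.069×8.4 = 2.32
Denominator: 1 + 0.26×4.5 + 0.19×18 + 0.069×18 = 6.832
R = 2.32/6.832 = 0.3395 kJ/s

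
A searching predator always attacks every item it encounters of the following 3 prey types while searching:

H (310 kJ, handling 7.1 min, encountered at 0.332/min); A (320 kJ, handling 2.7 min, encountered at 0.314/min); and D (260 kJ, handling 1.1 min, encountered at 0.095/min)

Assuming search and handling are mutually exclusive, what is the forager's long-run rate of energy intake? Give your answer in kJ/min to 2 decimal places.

52.93 kJ/min

R = Σλ_iE_i / (1 + Σλ_ih_i)
Numerator: 0.332×310 + 0.314×320 + 0.095×260 = 228.1
Denominator: 1 + 0.332×7.1 + 0.314×2.7 + 0.095×1.1 = 4.309
R = 228.1/4.309 = 52.93 kJ/min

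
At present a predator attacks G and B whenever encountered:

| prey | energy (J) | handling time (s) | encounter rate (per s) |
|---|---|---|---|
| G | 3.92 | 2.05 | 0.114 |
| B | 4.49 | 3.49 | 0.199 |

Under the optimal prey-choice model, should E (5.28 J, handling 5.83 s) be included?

Current rate: (0.114×3.92 + 0.199×4.49)/(1 + 0.114×2.05 + 0.199×3.49) = 0.6951 J/s.
Profitability of E: 5.28/5.83 = 0.9057 J/s.
Since 0.9057 > R, including E increases the long-run rate.

Yes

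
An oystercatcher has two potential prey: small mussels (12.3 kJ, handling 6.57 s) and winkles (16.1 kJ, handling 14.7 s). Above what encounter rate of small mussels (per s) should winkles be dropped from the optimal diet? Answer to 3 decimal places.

0.215 per s

At the threshold, the rate on small mussels alone equals the profitability of winkles: λ·12.3/(1 + λ·6.57) = 16.1/14.7 = 1.095.
Rearranging, λ(12.3 − 1.095×6.57) = 1.095, so λ = 1.095/5.104 = 0.2146 per s.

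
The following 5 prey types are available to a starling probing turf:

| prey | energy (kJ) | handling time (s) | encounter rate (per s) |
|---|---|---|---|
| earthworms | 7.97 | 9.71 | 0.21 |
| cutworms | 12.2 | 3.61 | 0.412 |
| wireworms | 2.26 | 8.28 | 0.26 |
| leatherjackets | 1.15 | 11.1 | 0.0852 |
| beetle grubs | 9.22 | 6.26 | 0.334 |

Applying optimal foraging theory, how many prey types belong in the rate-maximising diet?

1

Rank by E/h (kJ/s): cutworms 3.38, beetle grubs 1.47, earthworms 0.821, wireworms 0.273, leatherjackets 0.104. Include each in turn until the next type's E/h falls below the running intake rate.
Rate on top 1: 2.021. beetle grubs: 1.47 < 2.021 → exclude; stop.
Optimal diet: cutworms — 1 of 5 types.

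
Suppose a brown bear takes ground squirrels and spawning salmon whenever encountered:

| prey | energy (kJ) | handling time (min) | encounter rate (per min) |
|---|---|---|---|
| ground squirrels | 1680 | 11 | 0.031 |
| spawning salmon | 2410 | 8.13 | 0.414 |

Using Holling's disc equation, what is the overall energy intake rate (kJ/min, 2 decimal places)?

Energy encountered per unit search time: 0.031×1680 + 0.414×2410 = 1050 kJ/min.
Handling time per unit search time: 0.031×11 + 0.414×8.13 = 3.707.
Rate = 1050/(1 + 3.707) = 223 kJ/min.

223.04 kJ/min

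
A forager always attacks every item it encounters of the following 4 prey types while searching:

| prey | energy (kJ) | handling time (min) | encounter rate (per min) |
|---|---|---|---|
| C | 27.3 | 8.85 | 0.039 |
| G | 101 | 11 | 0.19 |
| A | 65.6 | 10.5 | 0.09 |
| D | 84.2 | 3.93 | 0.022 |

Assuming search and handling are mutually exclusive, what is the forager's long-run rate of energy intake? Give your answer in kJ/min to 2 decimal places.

6.27 kJ/min

R = Σλ_iE_i / (1 + Σλ_ih_i)
Numerator: 0.039×27.3 + 0.19×101 + 0.09×65.6 + 0.022×84.2 = 28.01
Denominator: 1 + 0.039×8.85 + 0.19×11 + 0.09×10.5 + 0.022×3.93 = 4.467
R = 28.01/4.467 = 6.271 kJ/min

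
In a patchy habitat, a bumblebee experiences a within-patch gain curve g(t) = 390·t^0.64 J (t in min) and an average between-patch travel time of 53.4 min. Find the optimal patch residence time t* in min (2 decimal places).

94.93 min

Optimal t* satisfies g'(t*) = g(t*)/(T + t*).
g'(t) = 0.64·390·t^-0.36. Setting 0.64·390·t^-0.36 = 390·t^0.64/(53.4+t) gives 0.64(53.4+t) = t, so 0.36·t = 0.64×53.4.
t* = 0.64×53.4/0.36 = 94.93 min.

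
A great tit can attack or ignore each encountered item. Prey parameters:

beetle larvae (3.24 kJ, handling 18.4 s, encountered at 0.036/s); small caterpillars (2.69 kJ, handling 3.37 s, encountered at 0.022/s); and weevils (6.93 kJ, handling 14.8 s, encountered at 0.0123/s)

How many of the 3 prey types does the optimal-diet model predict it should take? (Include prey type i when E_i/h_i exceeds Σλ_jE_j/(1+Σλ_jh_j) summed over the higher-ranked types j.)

3

Profitabilities (E/h, kJ/s): small caterpillars 0.798, weevils 0.468, beetle larvae 0.176. Add prey in this order while the next type's profitability exceeds the intake rate on those already taken.
Rate on top 1: 0.0551. weevils: 0.468 > 0.0551 → include.
Rate on top 2: 0.115. beetle larvae: 0.176 > 0.115 → include.
Optimal diet: small caterpillars, weevils, beetle larvae — 3 of 3 types.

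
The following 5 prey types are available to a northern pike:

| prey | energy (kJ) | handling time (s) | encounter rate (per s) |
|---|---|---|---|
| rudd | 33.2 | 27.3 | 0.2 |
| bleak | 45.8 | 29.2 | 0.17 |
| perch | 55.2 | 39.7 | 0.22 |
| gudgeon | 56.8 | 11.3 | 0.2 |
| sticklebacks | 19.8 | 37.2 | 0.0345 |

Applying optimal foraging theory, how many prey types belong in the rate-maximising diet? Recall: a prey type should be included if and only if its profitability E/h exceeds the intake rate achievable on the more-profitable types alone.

E/h in descending order: gudgeon 5.03, bleak 1.57, perch 1.39, rudd 1.22, sticklebacks 0.532 kJ/s. The optimal diet is the largest prefix of this list for which every included type satisfies E_i/h_i > R on the types above it.
Rate on top 1: 3.485. bleak: 1.57 < 3.485 → exclude; stop.
Optimal diet: gudgeon — 1 of 5 types.

1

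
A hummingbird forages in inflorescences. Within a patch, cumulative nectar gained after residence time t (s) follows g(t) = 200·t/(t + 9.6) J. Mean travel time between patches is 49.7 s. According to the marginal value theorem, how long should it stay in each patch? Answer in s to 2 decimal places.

21.84 s

By the marginal value theorem, leave when the instantaneous gain rate g'(t) equals the habitat-wide average g(t)/(T + t).
g'(t) = 200·9.6/(t + 9.6)². Setting 200·9.6/(t+9.6)² = 200t/[(t+9.6)(49.7+t)] gives 9.6(49.7+t) = t(t+9.6), so t² = 9.6×49.7 = 477.1.
t* = √477.1 = 21.84 s.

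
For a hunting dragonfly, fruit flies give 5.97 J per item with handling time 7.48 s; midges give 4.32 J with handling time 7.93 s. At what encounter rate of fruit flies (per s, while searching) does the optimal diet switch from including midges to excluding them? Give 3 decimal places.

0.287 per s

Drop midges once their profitability E₂/h₂ falls below the rate achievable on fruit flies alone: E₂/h₂ = λE₁/(1 + λh₁).
Solve for λ: λE₁h₂ = E₂(1 + λh₁) → λ(E₁h₂ − E₂h₁) = E₂ → λ = E₂/(E₁h₂ − E₂h₁).
λ = 4.32/(5.97×7.93 − 4.32×7.48) = 4.32/15.03 = 0.2875 per s.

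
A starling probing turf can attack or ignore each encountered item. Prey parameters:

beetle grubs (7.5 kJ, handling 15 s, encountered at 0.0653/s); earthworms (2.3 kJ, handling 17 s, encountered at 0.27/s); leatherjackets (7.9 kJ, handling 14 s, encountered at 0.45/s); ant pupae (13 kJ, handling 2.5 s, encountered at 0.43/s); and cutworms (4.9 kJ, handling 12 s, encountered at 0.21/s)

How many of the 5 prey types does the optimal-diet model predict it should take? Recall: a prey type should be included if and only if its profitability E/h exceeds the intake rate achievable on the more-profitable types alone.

1

Profitabilities (E/h, kJ/s): ant pupae 5.2, leatherjackets 0.564, beetle grubs 0.5, cutworms 0.408, earthworms 0.135. Add prey in this order while the next type's profitability exceeds the intake rate on those already taken.
Rate on top 1: 2.694. leatherjackets: 0.564 < 2.694 → exclude; stop.
Optimal diet: ant pupae — 1 of 5 types.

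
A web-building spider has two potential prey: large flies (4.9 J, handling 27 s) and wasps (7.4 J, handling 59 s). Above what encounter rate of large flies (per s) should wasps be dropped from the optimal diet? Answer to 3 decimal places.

The zero-one rule: include wasps iff E₂/h₂ > λE₁/(1+λh₁). Equality gives the switch point.
λE₁h₂ = E₂ + λE₂h₁ ⇒ λ = E₂/(E₁h₂ − E₂h₁) = 7.4/(289.1 − 199.8) = 0.08287 per s.

0.083 per s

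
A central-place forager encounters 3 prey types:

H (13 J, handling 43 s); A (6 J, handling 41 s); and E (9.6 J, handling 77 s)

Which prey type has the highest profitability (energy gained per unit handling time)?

Profitability E/h (J/s): H = 13/43 = 0.302, A = 6/41 = 0.146, E = 9.6/77 = 0.125.
Ranked: H > A > E.

H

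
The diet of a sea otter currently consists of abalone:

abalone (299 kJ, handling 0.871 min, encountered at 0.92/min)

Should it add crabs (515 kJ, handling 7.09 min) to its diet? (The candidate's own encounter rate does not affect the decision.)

On abalone alone, R = ΣλE/(1+Σλh) = 275.1/1.801 = 152.7 kJ/min.
Profitability of crabs: 515/7.09 = 72.64 kJ/min.
Since 72.64 < R, time spent handling crabs is better spent searching.

No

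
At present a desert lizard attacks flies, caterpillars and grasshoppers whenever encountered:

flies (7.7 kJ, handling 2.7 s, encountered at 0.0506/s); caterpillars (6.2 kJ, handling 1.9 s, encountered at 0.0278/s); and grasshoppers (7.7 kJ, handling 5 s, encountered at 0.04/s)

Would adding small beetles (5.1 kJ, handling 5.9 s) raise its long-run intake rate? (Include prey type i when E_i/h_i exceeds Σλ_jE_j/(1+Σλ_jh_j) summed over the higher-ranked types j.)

Intake rate on the current diet: R = (0.0506×7.7 + 0.0278×6.2 + 0.04×7.7) / (1 + 0.0506×2.7 + 0.0278×1.9 + 0.04×5) = 0.87/1.389 = 0.6261 kJ/s.
Profitability of small beetles: 5.1/5.9 = 0.8644 kJ/s.
0.8644 > 0.6261, so adding small beetles raises the average — include it.

Yes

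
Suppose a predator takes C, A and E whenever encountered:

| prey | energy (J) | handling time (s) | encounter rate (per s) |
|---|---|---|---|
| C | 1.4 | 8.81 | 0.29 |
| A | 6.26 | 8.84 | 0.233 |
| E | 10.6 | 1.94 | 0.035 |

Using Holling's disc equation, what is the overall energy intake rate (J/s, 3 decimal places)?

Energy encountered per unit search time: 0.29×1.4 + 0.233×6.26 + 0.035×10.6 = 2.236 J/s.
Handling time per unit search time: 0.29×8.81 + 0.233×8.84 + 0.035×1.94 = 4.683.
Rate = 2.236/(1 + 4.683) = 0.3934 J/s.

0.393 J/s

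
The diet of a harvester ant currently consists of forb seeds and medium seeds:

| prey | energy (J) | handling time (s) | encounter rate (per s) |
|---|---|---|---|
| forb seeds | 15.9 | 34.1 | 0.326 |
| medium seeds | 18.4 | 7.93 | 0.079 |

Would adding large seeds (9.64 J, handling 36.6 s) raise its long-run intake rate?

No

On forb seeds and medium seeds alone, R = ΣλE/(1+Σλh) = 6.637/12.74 = 0.5208 J/s.
Profitability of large seeds: 9.64/36.6 = 0.2634 J/s.
0.2634 < 0.5208, so adding large seeds would lower the average — exclude it.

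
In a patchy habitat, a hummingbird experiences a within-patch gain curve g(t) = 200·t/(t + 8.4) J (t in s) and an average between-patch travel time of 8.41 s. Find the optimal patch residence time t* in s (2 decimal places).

Optimal t* satisfies g'(t*) = g(t*)/(T + t*).
g'(t) = 200·8.4/(t + 8.4)². Setting 200·8.4/(t+8.4)² = 200t/[(t+8.4)(8.41+t)] gives 8.4(8.41+t) = t(t+8.4), so t² = 8.4×8.41 = 70.64.
t* = √70.64 = 8.405 s.

8.40 s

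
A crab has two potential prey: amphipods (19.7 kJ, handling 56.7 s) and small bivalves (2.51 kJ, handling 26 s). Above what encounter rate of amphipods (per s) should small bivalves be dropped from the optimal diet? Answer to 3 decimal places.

0.007 per s

At the threshold, the rate on amphipods alone equals the profitability of small bivalves: λ·19.7/(1 + λ·56.7) = 2.51/26 = 0.09654.
Rearranging, λ(19.7 − 0.09654×56.7) = 0.09654, so λ = 0.09654/14.23 = 0.006786 per s.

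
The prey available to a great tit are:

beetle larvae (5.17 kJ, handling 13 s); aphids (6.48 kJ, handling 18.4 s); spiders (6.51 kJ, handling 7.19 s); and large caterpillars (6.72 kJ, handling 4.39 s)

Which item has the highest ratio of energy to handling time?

large caterpillars

Profitability E/h (kJ/s): beetle larvae = 5.17/13 = 0.398, aphids = 6.48/18.4 = 0.352, spiders = 6.51/7.19 = 0.905, large caterpillars = 6.72/4.39 = 1.53.
Ranked: large caterpillars > spiders > beetle larvae > aphids.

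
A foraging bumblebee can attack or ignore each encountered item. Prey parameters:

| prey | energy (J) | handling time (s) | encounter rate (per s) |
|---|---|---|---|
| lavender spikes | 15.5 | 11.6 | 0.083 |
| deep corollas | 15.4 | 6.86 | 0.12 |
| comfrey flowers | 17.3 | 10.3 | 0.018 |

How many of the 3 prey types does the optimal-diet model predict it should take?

Profitabilities (E/h, J/s): deep corollas 2.24, comfrey flowers 1.68, lavender spikes 1.34. Add prey in this order while the next type's profitability exceeds the intake rate on those already taken.
Rate on top 1: 1.014. comfrey flowers: 1.68 > 1.014 → include.
Rate on top 2: 1.075. lavender spikes: 1.34 > 1.075 → include.
Optimal diet: deep corollas, comfrey flowers, lavender spikes — 3 of 3 types.

3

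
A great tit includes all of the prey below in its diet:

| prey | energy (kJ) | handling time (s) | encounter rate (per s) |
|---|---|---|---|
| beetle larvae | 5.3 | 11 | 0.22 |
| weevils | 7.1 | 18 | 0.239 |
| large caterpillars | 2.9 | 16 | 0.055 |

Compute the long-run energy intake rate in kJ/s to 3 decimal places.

0.351 kJ/s

R = Σλ_iE_i / (1 + Σλ_ih_i)
Numerator: 0.22×5.3 + 0.239×7.1 + 0.055×2.9 = 3.022
Denominator: 1 + 0.22×11 + 0.239×18 + 0.055×16 = 8.602
R = 3.022/8.602 = 0.3514 kJ/s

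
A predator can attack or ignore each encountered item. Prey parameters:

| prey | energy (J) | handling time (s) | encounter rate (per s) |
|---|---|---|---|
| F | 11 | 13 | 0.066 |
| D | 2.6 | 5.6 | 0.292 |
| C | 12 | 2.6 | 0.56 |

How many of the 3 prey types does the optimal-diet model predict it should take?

1

Rank by E/h (J/s): C 4.62, F 0.846, D 0.464. Include each in turn until the next type's E/h falls below the running intake rate.
Rate on top 1: 2.736. F: 0.846 < 2.736 → exclude; stop.
Optimal diet: C — 1 of 3 types.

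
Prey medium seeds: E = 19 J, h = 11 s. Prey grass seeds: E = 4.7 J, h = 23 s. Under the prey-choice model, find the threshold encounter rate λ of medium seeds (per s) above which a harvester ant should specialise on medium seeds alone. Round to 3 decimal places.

0.012 per s

The zero-one rule: include grass seeds iff E₂/h₂ > λE₁/(1+λh₁). Equality gives the switch point.
λE₁h₂ = E₂ + λE₂h₁ ⇒ λ = E₂/(E₁h₂ − E₂h₁) = 4.7/(437 − 51.7) = 0.0122 per s.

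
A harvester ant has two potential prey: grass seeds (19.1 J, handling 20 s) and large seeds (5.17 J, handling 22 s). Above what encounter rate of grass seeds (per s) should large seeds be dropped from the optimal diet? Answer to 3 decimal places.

At the threshold, the rate on grass seeds alone equals the profitability of large seeds: λ·19.1/(1 + λ·20) = 5.17/22 = 0.235.
Rearranging, λ(19.1 − 0.235×20) = 0.235, so λ = 0.235/14.4 = 0.01632 per s.

0.016 per s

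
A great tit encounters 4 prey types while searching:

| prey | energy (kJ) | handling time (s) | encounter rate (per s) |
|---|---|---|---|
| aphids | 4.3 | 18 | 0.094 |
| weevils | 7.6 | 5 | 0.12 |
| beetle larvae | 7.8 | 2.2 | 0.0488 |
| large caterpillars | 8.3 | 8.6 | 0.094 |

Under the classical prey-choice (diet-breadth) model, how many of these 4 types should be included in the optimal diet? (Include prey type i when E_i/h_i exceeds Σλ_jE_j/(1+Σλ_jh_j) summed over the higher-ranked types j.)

Rank by E/h (kJ/s): beetle larvae 3.55, weevils 1.52, large caterpillars 0.965, aphids 0.239. Include each in turn until the next type's E/h falls below the running intake rate.
Rate on top 1: 0.3437. weevils: 1.52 > 0.3437 → include.
Rate on top 2: 0.7571. large caterpillars: 0.965 > 0.7571 → include.
Rate on top 3: 0.8239. aphids: 0.239 < 0.8239 → exclude; stop.
Optimal diet: beetle larvae, weevils, large caterpillars — 3 of 4 types.

3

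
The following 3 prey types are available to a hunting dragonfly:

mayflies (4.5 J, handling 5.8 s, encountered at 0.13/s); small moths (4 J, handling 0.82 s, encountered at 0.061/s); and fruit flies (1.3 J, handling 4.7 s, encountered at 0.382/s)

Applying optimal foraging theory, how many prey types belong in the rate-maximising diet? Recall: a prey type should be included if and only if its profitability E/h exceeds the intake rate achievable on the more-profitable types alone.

Rank by E/h (J/s): small moths 4.88, mayflies 0.776, fruit flies 0.277. Include each in turn until the next type's E/h falls below the running intake rate.
Rate on top 1: 0.2324. mayflies: 0.776 > 0.2324 → include.
Rate on top 2: 0.4595. fruit flies: 0.277 < 0.4595 → exclude; stop.
Optimal diet: small moths, mayflies — 2 of 3 types.

2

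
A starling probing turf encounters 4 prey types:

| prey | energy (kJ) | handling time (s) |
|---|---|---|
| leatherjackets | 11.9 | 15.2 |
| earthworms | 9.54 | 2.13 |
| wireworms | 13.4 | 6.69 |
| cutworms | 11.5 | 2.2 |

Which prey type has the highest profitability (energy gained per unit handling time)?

In descending order of E/h:
cutworms: 11.5/2.2 = 5.23 kJ/s
earthworms: 9.54/2.13 = 4.48 kJ/s
wireworms: 13.4/6.69 = 2 kJ/s
leatherjackets: 11.9/15.2 = 0.783 kJ/s

cutworms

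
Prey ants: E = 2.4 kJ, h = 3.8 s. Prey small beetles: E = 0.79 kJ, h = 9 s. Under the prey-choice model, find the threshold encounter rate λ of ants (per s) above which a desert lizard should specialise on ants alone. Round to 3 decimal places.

0.042 per s

The zero-one rule: include small beetles iff E₂/h₂ > λE₁/(1+λh₁). Equality gives the switch point.
λE₁h₂ = E₂ + λE₂h₁ ⇒ λ = E₂/(E₁h₂ − E₂h₁) = 0.79/(21.6 − 3.002) = 0.04248 per s.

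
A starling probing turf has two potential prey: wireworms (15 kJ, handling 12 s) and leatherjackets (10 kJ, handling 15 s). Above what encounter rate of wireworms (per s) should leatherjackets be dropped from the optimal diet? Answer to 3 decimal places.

At the threshold, the rate on wireworms alone equals the profitability of leatherjackets: λ·15/(1 + λ·12) = 10/15 = 0.6667.
Rearranging, λ(15 − 0.6667×12) = 0.6667, so λ = 0.6667/7 = 0.09524 per s.

0.095 per s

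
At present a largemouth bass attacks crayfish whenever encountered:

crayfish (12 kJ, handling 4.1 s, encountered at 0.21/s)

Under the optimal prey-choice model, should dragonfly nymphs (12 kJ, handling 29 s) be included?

Intake rate on the current diet: R = (0.21×12) / (1 + 0.21×4.1) = 2.52/1.861 = 1.354 kJ/s.
Profitability of dragonfly nymphs: 12/29 = 0.4138 kJ/s.
0.4138 < 1.354, so adding dragonfly nymphs would lower the average — exclude it.

No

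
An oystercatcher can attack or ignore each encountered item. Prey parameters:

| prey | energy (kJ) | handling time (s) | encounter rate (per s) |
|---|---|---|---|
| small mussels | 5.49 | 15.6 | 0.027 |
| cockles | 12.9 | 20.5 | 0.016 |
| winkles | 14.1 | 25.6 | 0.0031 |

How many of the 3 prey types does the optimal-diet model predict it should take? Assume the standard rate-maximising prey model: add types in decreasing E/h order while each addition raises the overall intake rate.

E/h in descending order: cockles 0.629, winkles 0.551, small mussels 0.352 kJ/s. The optimal diet is the largest prefix of this list for which every included type satisfies E_i/h_i > R on the types above it.
Rate on top 1: 0.1554. winkles: 0.551 > 0.1554 → include.
Rate on top 2: 0.1777. small mussels: 0.352 > 0.1777 → include.
Optimal diet: cockles, winkles, small mussels — 3 of 3 types.

3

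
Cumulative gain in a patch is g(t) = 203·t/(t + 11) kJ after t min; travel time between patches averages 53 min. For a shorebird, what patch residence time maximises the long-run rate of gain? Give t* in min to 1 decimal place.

24.1 min

Maximise g(t)/(T+t): set derivative to zero → g'(t)(T+t) = g(t).
g'(t) = 203·11/(t + 11)². Setting 203·11/(t+11)² = 203t/[(t+11)(53+t)] gives 11(53+t) = t(t+11), so t² = 11×53 = 583.
t* = √583 = 24.15 min.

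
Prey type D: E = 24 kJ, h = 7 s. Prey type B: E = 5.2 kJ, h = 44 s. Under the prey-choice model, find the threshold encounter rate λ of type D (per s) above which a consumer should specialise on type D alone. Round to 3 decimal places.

At the threshold, the rate on type D alone equals the profitability of type B: λ·24/(1 + λ·7) = 5.2/44 = 0.1182.
Rearranging, λ(24 − 0.1182×7) = 0.1182, so λ = 0.1182/23.17 = 0.0051 per s.

0.005 per s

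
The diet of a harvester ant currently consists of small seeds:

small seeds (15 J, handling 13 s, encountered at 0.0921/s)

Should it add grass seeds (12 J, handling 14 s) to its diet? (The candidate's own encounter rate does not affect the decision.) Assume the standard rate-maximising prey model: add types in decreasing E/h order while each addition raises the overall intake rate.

Yes

Intake rate on the current diet: R = (0.0921×15) / (1 + 0.0921×13) = 1.381/2.197 = 0.6287 J/s.
Profitability of grass seeds: 12/14 = 0.8571 J/s.
Since 0.8571 > R, including grass seeds increases the long-run rate.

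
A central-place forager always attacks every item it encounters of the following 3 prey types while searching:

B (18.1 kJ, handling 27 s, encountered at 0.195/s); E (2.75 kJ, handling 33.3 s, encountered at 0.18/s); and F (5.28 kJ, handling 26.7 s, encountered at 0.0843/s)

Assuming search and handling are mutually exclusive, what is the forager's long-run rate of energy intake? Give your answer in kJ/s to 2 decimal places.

0.31 kJ/s

Energy encountered per unit search time: 0.195×18.1 + 0.18×2.75 + 0.0843×5.28 = 4.47 kJ/s.
Handling time per unit search time: 0.195×27 + 0.18×33.3 + 0.0843×26.7 = 13.51.
Rate = 4.47/(1 + 13.51) = 0.308 kJ/s.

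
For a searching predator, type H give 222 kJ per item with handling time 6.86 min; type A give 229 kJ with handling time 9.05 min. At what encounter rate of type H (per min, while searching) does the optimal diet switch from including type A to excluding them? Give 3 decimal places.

0.523 per min

Drop type A once their profitability E₂/h₂ falls below the rate achievable on type H alone: E₂/h₂ = λE₁/(1 + λh₁).
Solve for λ: λE₁h₂ = E₂(1 + λh₁) → λ(E₁h₂ − E₂h₁) = E₂ → λ = E₂/(E₁h₂ − E₂h₁).
λ = 229/(222×9.05 − 229×6.86) = 229/438.2 = 0.5226 per min.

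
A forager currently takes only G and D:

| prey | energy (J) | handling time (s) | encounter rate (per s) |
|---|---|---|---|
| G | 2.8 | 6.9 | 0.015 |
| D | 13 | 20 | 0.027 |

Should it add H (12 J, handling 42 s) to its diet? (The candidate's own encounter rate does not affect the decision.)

Yes

Current rate: (0.015×2.8 + 0.027×13)/(1 + 0.015×6.9 + 0.027×20) = 0.2391 J/s.
H: E/h = 12/42 = 0.2857 J/s.
0.2857 > 0.2391, so adding H raises the average — include it.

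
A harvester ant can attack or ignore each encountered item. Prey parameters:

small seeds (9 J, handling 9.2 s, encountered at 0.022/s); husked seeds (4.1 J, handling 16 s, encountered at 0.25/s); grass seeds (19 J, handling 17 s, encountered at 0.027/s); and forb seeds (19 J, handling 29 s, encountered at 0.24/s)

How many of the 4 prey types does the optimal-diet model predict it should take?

Profitabilities (E/h, J/s): grass seeds 1.12, small seeds 0.978, forb seeds 0.655, husked seeds 0.256. Add prey in this order while the next type's profitability exceeds the intake rate on those already taken.
Rate on top 1: 0.3516. small seeds: 0.978 > 0.3516 → include.
Rate on top 2: 0.428. forb seeds: 0.655 > 0.428 → include.
Rate on top 3: 0.6114. husked seeds: 0.256 < 0.6114 → exclude; stop.
Optimal diet: grass seeds, small seeds, forb seeds — 3 of 4 types.

3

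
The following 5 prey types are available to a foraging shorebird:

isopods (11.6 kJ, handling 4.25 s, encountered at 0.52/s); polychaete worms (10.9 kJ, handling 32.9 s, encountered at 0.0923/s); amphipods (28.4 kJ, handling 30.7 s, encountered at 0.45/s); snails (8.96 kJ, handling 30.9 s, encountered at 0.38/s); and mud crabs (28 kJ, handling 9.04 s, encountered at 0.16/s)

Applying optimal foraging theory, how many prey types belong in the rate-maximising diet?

Profitabilities (E/h, kJ/s): mud crabs 3.1, isopods 2.73, amphipods 0.925, polychaete worms 0.331, snails 0.29. Add prey in this order while the next type's profitability exceeds the intake rate on those already taken.
Rate on top 1: 1.831. isopods: 2.73 > 1.831 → include.
Rate on top 2: 2.258. amphipods: 0.925 < 2.258 → exclude; stop.
Optimal diet: mud crabs, isopods — 2 of 5 types.

2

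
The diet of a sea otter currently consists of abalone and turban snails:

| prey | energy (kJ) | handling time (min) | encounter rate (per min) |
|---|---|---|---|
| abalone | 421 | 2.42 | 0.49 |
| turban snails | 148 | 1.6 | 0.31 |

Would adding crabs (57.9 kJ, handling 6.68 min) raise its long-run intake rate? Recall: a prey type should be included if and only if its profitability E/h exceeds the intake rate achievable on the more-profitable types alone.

On abalone and turban snails alone, R = ΣλE/(1+Σλh) = 252.2/2.682 = 94.03 kJ/min.
Profitability of crabs: 57.9/6.68 = 8.668 kJ/min.
8.668 < 94.03, so adding crabs would lower the average — exclude it.

No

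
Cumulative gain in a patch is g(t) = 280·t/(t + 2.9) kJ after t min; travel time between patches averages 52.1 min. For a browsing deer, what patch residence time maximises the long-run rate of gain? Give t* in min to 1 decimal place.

Maximise g(t)/(T+t): set derivative to zero → g'(t)(T+t) = g(t).
g'(t) = 280·2.9/(t + 2.9)². Setting 280·2.9/(t+2.9)² = 280t/[(t+2.9)(52.1+t)] gives 2.9(52.1+t) = t(t+2.9), so t² = 2.9×52.1 = 151.1.
t* = √151.1 = 12.29 min.

12.3 min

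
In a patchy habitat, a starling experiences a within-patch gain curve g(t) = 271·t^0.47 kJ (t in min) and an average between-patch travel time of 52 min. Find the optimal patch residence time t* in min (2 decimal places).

Optimal t* satisfies g'(t*) = g(t*)/(T + t*).
g'(t) = 0.47·271·t^-0.53. Setting 0.47·271·t^-0.53 = 271·t^0.47/(52+t) gives 0.47(52+t) = t, so 0.53·t = 0.47×52.
t* = 0.47×52/0.53 = 46.11 min.

46.11 min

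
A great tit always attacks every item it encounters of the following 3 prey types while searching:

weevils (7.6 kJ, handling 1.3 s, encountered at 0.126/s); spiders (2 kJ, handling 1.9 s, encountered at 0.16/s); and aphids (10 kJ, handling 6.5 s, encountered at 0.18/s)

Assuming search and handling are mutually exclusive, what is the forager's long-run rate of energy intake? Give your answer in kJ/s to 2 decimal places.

1.17 kJ/s

Energy encountered per unit search time: 0.126×7.6 + 0.16×2 + 0.18×10 = 3.078 kJ/s.
Handling time per unit search time: 0.126×1.3 + 0.16×1.9 + 0.18×6.5 = 1.638.
Rate = 3.078/(1 + 1.638) = 1.167 kJ/s.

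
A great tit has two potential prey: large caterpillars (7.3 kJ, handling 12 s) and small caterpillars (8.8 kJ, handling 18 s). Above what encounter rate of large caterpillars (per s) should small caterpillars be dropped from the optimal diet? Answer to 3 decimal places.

0.341 per s

Drop small caterpillars once their profitability E₂/h₂ falls below the rate achievable on large caterpillars alone: E₂/h₂ = λE₁/(1 + λh₁).
Solve for λ: λE₁h₂ = E₂(1 + λh₁) → λ(E₁h₂ − E₂h₁) = E₂ → λ = E₂/(E₁h₂ − E₂h₁).
λ = 8.8/(7.3×18 − 8.8×12) = 8.8/25.8 = 0.3411 per s.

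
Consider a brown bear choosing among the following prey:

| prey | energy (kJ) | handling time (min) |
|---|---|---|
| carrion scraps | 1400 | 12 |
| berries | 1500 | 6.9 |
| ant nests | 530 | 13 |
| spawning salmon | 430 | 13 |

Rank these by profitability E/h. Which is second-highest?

carrion scraps

In descending order of E/h:
berries: 1500/6.9 = 217 kJ/min
carrion scraps: 1400/12 = 117 kJ/min
ant nests: 530/13 = 40.8 kJ/min
spawning salmon: 430/13 = 33.1 kJ/min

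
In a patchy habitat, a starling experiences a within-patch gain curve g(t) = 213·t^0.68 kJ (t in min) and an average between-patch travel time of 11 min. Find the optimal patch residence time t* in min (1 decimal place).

23.4 min

Optimal t* satisfies g'(t*) = g(t*)/(T + t*).
g'(t) = 0.68·213·t^-0.32. Setting 0.68·213·t^-0.32 = 213·t^0.68/(11+t) gives 0.68(11+t) = t, so 0.32·t = 0.68×11.
t* = 0.68×11/0.32 = 23.38 min.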